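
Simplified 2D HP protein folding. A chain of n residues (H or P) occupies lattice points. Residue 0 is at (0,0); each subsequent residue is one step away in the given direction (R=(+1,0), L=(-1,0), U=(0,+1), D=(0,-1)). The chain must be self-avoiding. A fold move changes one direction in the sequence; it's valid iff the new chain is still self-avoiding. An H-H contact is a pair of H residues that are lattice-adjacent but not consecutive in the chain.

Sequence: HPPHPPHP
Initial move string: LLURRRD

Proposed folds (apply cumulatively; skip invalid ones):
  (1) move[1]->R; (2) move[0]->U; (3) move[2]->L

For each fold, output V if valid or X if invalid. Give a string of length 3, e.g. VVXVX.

Initial: LLURRRD -> [(0, 0), (-1, 0), (-2, 0), (-2, 1), (-1, 1), (0, 1), (1, 1), (1, 0)]
Fold 1: move[1]->R => LRURRRD INVALID (collision), skipped
Fold 2: move[0]->U => ULURRRD VALID
Fold 3: move[2]->L => ULLRRRD INVALID (collision), skipped

Answer: XVX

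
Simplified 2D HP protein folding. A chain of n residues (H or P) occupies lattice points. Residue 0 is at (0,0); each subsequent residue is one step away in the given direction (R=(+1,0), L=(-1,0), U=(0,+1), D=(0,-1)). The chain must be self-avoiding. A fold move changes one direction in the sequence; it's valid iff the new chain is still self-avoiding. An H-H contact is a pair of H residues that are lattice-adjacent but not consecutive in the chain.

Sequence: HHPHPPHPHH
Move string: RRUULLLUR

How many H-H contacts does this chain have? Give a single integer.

Positions: [(0, 0), (1, 0), (2, 0), (2, 1), (2, 2), (1, 2), (0, 2), (-1, 2), (-1, 3), (0, 3)]
H-H contact: residue 6 @(0,2) - residue 9 @(0, 3)

Answer: 1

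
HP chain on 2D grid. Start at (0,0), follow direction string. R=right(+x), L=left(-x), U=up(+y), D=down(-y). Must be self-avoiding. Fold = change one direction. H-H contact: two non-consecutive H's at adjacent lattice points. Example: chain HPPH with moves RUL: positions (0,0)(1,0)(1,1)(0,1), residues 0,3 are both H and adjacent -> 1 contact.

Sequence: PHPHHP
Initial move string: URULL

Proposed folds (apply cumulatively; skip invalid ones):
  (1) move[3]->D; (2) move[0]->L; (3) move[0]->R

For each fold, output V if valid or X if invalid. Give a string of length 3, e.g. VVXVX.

Answer: XXV

Derivation:
Initial: URULL -> [(0, 0), (0, 1), (1, 1), (1, 2), (0, 2), (-1, 2)]
Fold 1: move[3]->D => URUDL INVALID (collision), skipped
Fold 2: move[0]->L => LRULL INVALID (collision), skipped
Fold 3: move[0]->R => RRULL VALID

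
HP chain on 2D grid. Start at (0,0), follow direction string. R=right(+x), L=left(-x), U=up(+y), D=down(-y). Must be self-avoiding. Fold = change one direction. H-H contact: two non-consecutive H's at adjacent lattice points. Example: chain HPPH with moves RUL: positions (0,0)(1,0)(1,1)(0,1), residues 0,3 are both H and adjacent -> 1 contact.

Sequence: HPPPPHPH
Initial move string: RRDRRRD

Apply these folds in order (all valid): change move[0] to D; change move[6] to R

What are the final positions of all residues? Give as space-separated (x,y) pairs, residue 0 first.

Initial moves: RRDRRRD
Fold: move[0]->D => DRDRRRD (positions: [(0, 0), (0, -1), (1, -1), (1, -2), (2, -2), (3, -2), (4, -2), (4, -3)])
Fold: move[6]->R => DRDRRRR (positions: [(0, 0), (0, -1), (1, -1), (1, -2), (2, -2), (3, -2), (4, -2), (5, -2)])

Answer: (0,0) (0,-1) (1,-1) (1,-2) (2,-2) (3,-2) (4,-2) (5,-2)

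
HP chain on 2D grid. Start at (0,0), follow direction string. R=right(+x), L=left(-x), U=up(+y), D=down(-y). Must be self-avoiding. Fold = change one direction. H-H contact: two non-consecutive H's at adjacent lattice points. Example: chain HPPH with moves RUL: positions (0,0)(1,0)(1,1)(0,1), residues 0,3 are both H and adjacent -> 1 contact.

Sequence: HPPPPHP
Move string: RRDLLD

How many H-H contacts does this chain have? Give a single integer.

Positions: [(0, 0), (1, 0), (2, 0), (2, -1), (1, -1), (0, -1), (0, -2)]
H-H contact: residue 0 @(0,0) - residue 5 @(0, -1)

Answer: 1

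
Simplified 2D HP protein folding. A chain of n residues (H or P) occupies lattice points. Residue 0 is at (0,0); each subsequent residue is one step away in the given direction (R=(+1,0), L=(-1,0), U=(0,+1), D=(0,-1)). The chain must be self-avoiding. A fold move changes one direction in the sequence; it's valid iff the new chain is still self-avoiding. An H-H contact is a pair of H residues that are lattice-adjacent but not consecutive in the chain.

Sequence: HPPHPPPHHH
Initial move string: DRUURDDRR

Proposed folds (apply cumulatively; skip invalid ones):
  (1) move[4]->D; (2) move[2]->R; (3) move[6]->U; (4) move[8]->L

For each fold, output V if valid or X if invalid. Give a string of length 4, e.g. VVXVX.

Answer: XVXX

Derivation:
Initial: DRUURDDRR -> [(0, 0), (0, -1), (1, -1), (1, 0), (1, 1), (2, 1), (2, 0), (2, -1), (3, -1), (4, -1)]
Fold 1: move[4]->D => DRUUDDDRR INVALID (collision), skipped
Fold 2: move[2]->R => DRRURDDRR VALID
Fold 3: move[6]->U => DRRURDURR INVALID (collision), skipped
Fold 4: move[8]->L => DRRURDDRL INVALID (collision), skipped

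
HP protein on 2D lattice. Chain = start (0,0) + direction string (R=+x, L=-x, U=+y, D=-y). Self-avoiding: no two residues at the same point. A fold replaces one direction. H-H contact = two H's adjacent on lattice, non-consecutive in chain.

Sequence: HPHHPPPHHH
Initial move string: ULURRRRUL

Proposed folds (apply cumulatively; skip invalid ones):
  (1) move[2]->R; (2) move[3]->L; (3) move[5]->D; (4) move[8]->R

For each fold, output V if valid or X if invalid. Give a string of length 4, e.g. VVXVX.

Answer: XXXV

Derivation:
Initial: ULURRRRUL -> [(0, 0), (0, 1), (-1, 1), (-1, 2), (0, 2), (1, 2), (2, 2), (3, 2), (3, 3), (2, 3)]
Fold 1: move[2]->R => ULRRRRRUL INVALID (collision), skipped
Fold 2: move[3]->L => ULULRRRUL INVALID (collision), skipped
Fold 3: move[5]->D => ULURRDRUL INVALID (collision), skipped
Fold 4: move[8]->R => ULURRRRUR VALID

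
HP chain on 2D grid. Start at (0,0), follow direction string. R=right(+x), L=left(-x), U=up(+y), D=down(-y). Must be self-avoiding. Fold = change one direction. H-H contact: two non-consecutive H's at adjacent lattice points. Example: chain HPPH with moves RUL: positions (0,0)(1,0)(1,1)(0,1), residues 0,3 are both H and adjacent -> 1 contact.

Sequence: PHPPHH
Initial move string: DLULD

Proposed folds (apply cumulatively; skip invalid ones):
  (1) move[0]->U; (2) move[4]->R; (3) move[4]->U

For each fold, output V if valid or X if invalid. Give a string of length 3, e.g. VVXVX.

Answer: VXV

Derivation:
Initial: DLULD -> [(0, 0), (0, -1), (-1, -1), (-1, 0), (-2, 0), (-2, -1)]
Fold 1: move[0]->U => ULULD VALID
Fold 2: move[4]->R => ULULR INVALID (collision), skipped
Fold 3: move[4]->U => ULULU VALID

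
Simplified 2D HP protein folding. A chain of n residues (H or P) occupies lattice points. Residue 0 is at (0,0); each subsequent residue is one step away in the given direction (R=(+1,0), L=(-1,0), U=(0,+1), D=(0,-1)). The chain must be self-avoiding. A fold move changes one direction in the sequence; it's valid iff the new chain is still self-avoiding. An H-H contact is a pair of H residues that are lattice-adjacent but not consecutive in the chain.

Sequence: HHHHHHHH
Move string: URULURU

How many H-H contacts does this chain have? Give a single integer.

Answer: 2

Derivation:
Positions: [(0, 0), (0, 1), (1, 1), (1, 2), (0, 2), (0, 3), (1, 3), (1, 4)]
H-H contact: residue 1 @(0,1) - residue 4 @(0, 2)
H-H contact: residue 3 @(1,2) - residue 6 @(1, 3)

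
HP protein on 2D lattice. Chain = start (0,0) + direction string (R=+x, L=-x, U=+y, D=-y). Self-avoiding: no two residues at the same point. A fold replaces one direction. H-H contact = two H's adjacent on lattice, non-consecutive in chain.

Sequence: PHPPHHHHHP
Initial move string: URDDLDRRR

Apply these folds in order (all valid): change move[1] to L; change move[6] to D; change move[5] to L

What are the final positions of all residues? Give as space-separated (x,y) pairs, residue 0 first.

Answer: (0,0) (0,1) (-1,1) (-1,0) (-1,-1) (-2,-1) (-3,-1) (-3,-2) (-2,-2) (-1,-2)

Derivation:
Initial moves: URDDLDRRR
Fold: move[1]->L => ULDDLDRRR (positions: [(0, 0), (0, 1), (-1, 1), (-1, 0), (-1, -1), (-2, -1), (-2, -2), (-1, -2), (0, -2), (1, -2)])
Fold: move[6]->D => ULDDLDDRR (positions: [(0, 0), (0, 1), (-1, 1), (-1, 0), (-1, -1), (-2, -1), (-2, -2), (-2, -3), (-1, -3), (0, -3)])
Fold: move[5]->L => ULDDLLDRR (positions: [(0, 0), (0, 1), (-1, 1), (-1, 0), (-1, -1), (-2, -1), (-3, -1), (-3, -2), (-2, -2), (-1, -2)])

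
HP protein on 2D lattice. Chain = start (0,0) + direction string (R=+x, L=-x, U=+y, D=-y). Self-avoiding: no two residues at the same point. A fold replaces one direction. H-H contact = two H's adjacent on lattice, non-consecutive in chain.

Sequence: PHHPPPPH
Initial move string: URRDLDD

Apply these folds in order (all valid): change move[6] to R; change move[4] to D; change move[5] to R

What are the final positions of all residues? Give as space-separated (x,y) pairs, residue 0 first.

Initial moves: URRDLDD
Fold: move[6]->R => URRDLDR (positions: [(0, 0), (0, 1), (1, 1), (2, 1), (2, 0), (1, 0), (1, -1), (2, -1)])
Fold: move[4]->D => URRDDDR (positions: [(0, 0), (0, 1), (1, 1), (2, 1), (2, 0), (2, -1), (2, -2), (3, -2)])
Fold: move[5]->R => URRDDRR (positions: [(0, 0), (0, 1), (1, 1), (2, 1), (2, 0), (2, -1), (3, -1), (4, -1)])

Answer: (0,0) (0,1) (1,1) (2,1) (2,0) (2,-1) (3,-1) (4,-1)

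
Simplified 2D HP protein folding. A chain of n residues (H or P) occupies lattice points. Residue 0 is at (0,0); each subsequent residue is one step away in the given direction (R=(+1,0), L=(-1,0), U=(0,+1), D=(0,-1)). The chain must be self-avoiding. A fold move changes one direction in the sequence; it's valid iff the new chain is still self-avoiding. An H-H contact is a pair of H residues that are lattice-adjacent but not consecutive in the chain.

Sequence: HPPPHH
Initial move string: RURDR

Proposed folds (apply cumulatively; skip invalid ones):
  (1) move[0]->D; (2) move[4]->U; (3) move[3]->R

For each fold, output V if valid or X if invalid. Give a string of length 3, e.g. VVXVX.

Initial: RURDR -> [(0, 0), (1, 0), (1, 1), (2, 1), (2, 0), (3, 0)]
Fold 1: move[0]->D => DURDR INVALID (collision), skipped
Fold 2: move[4]->U => RURDU INVALID (collision), skipped
Fold 3: move[3]->R => RURRR VALID

Answer: XXV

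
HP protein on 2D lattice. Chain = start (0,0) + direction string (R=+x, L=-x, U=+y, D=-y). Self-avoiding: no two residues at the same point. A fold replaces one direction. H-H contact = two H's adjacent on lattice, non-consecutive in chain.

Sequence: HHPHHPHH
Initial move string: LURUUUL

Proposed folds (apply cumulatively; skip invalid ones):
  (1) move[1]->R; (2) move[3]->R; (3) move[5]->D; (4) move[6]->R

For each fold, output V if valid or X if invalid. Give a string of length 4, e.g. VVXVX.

Initial: LURUUUL -> [(0, 0), (-1, 0), (-1, 1), (0, 1), (0, 2), (0, 3), (0, 4), (-1, 4)]
Fold 1: move[1]->R => LRRUUUL INVALID (collision), skipped
Fold 2: move[3]->R => LURRUUL VALID
Fold 3: move[5]->D => LURRUDL INVALID (collision), skipped
Fold 4: move[6]->R => LURRUUR VALID

Answer: XVXV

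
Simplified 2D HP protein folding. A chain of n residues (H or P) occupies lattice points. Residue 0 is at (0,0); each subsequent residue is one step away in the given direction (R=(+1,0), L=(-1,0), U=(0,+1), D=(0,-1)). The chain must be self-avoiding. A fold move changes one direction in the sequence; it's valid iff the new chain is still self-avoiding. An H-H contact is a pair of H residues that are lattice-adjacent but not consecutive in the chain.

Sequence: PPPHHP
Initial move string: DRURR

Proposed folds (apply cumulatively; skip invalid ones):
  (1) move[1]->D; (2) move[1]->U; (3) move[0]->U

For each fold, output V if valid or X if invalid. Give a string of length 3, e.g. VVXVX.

Initial: DRURR -> [(0, 0), (0, -1), (1, -1), (1, 0), (2, 0), (3, 0)]
Fold 1: move[1]->D => DDURR INVALID (collision), skipped
Fold 2: move[1]->U => DUURR INVALID (collision), skipped
Fold 3: move[0]->U => URURR VALID

Answer: XXV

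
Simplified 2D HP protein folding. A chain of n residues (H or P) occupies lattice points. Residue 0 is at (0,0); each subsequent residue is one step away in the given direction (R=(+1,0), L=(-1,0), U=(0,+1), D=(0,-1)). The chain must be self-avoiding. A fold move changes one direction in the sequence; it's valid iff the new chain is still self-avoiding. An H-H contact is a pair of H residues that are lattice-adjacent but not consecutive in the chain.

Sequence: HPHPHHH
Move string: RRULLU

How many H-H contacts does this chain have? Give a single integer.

Answer: 1

Derivation:
Positions: [(0, 0), (1, 0), (2, 0), (2, 1), (1, 1), (0, 1), (0, 2)]
H-H contact: residue 0 @(0,0) - residue 5 @(0, 1)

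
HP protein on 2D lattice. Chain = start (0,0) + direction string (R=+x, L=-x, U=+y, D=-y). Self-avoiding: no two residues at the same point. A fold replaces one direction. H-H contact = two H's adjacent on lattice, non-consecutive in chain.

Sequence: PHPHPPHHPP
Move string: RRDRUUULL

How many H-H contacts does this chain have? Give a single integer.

Positions: [(0, 0), (1, 0), (2, 0), (2, -1), (3, -1), (3, 0), (3, 1), (3, 2), (2, 2), (1, 2)]
No H-H contacts found.

Answer: 0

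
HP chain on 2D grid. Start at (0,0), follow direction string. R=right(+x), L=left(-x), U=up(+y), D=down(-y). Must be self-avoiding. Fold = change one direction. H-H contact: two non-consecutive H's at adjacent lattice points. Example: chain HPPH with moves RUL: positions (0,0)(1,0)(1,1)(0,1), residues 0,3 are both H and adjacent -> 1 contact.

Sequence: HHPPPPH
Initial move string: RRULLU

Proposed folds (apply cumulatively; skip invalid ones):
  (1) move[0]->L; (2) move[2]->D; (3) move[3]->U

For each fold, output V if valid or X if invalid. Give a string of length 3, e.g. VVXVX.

Initial: RRULLU -> [(0, 0), (1, 0), (2, 0), (2, 1), (1, 1), (0, 1), (0, 2)]
Fold 1: move[0]->L => LRULLU INVALID (collision), skipped
Fold 2: move[2]->D => RRDLLU INVALID (collision), skipped
Fold 3: move[3]->U => RRUULU VALID

Answer: XXV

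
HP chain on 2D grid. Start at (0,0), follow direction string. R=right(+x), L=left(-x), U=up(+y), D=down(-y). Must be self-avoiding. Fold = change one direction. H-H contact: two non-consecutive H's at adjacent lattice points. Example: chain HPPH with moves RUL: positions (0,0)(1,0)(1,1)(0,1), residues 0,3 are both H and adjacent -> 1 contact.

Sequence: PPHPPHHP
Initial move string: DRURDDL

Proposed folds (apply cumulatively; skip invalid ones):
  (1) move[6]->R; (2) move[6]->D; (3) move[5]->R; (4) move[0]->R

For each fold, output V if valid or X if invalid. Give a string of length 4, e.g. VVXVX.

Initial: DRURDDL -> [(0, 0), (0, -1), (1, -1), (1, 0), (2, 0), (2, -1), (2, -2), (1, -2)]
Fold 1: move[6]->R => DRURDDR VALID
Fold 2: move[6]->D => DRURDDD VALID
Fold 3: move[5]->R => DRURDRD VALID
Fold 4: move[0]->R => RRURDRD VALID

Answer: VVVV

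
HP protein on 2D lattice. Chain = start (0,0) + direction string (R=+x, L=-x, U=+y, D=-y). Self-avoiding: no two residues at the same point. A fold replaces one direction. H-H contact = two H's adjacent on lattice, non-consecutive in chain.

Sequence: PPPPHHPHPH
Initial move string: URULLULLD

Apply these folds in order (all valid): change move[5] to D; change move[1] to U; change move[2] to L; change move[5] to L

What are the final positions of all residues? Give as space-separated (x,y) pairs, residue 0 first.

Initial moves: URULLULLD
Fold: move[5]->D => URULLDLLD (positions: [(0, 0), (0, 1), (1, 1), (1, 2), (0, 2), (-1, 2), (-1, 1), (-2, 1), (-3, 1), (-3, 0)])
Fold: move[1]->U => UUULLDLLD (positions: [(0, 0), (0, 1), (0, 2), (0, 3), (-1, 3), (-2, 3), (-2, 2), (-3, 2), (-4, 2), (-4, 1)])
Fold: move[2]->L => UULLLDLLD (positions: [(0, 0), (0, 1), (0, 2), (-1, 2), (-2, 2), (-3, 2), (-3, 1), (-4, 1), (-5, 1), (-5, 0)])
Fold: move[5]->L => UULLLLLLD (positions: [(0, 0), (0, 1), (0, 2), (-1, 2), (-2, 2), (-3, 2), (-4, 2), (-5, 2), (-6, 2), (-6, 1)])

Answer: (0,0) (0,1) (0,2) (-1,2) (-2,2) (-3,2) (-4,2) (-5,2) (-6,2) (-6,1)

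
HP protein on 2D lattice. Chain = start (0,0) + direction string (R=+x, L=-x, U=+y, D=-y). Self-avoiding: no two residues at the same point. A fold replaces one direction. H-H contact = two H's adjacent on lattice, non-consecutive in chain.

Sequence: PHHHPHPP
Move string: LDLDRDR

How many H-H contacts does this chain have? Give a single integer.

Answer: 1

Derivation:
Positions: [(0, 0), (-1, 0), (-1, -1), (-2, -1), (-2, -2), (-1, -2), (-1, -3), (0, -3)]
H-H contact: residue 2 @(-1,-1) - residue 5 @(-1, -2)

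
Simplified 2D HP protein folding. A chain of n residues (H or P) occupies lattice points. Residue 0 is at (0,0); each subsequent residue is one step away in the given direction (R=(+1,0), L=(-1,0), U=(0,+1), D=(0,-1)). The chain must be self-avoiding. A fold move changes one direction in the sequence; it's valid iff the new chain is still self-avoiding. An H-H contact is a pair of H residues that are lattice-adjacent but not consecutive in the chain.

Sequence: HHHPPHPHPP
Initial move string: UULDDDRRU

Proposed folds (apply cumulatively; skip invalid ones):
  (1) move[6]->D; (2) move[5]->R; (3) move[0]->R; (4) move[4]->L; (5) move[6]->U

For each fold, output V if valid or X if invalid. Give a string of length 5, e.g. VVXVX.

Answer: VXXVX

Derivation:
Initial: UULDDDRRU -> [(0, 0), (0, 1), (0, 2), (-1, 2), (-1, 1), (-1, 0), (-1, -1), (0, -1), (1, -1), (1, 0)]
Fold 1: move[6]->D => UULDDDDRU VALID
Fold 2: move[5]->R => UULDDRDRU INVALID (collision), skipped
Fold 3: move[0]->R => RULDDDDRU INVALID (collision), skipped
Fold 4: move[4]->L => UULDLDDRU VALID
Fold 5: move[6]->U => UULDLDURU INVALID (collision), skipped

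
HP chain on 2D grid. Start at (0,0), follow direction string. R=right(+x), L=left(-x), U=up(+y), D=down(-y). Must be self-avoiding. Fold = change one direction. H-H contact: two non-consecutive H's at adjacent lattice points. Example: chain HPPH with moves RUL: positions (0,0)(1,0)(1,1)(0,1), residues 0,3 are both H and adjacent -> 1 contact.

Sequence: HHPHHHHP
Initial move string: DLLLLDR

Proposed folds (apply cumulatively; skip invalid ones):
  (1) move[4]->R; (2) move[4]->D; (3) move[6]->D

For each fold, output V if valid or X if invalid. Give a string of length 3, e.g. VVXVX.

Initial: DLLLLDR -> [(0, 0), (0, -1), (-1, -1), (-2, -1), (-3, -1), (-4, -1), (-4, -2), (-3, -2)]
Fold 1: move[4]->R => DLLLRDR INVALID (collision), skipped
Fold 2: move[4]->D => DLLLDDR VALID
Fold 3: move[6]->D => DLLLDDD VALID

Answer: XVV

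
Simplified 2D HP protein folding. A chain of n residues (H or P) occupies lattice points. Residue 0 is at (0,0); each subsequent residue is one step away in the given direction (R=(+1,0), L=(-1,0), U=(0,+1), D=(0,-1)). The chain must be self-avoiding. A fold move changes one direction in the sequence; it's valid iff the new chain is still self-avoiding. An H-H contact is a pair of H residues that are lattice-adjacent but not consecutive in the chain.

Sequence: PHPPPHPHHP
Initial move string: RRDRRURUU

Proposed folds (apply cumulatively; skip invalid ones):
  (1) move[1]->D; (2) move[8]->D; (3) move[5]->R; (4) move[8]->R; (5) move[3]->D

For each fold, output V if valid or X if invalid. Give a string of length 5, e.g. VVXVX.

Answer: VXVVV

Derivation:
Initial: RRDRRURUU -> [(0, 0), (1, 0), (2, 0), (2, -1), (3, -1), (4, -1), (4, 0), (5, 0), (5, 1), (5, 2)]
Fold 1: move[1]->D => RDDRRURUU VALID
Fold 2: move[8]->D => RDDRRURUD INVALID (collision), skipped
Fold 3: move[5]->R => RDDRRRRUU VALID
Fold 4: move[8]->R => RDDRRRRUR VALID
Fold 5: move[3]->D => RDDDRRRUR VALID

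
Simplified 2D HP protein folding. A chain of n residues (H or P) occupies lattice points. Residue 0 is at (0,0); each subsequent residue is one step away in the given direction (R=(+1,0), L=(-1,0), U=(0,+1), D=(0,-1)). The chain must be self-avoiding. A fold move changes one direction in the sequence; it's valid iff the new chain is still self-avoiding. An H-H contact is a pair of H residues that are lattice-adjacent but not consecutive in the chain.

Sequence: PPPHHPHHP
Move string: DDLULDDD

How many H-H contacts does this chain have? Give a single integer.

Answer: 1

Derivation:
Positions: [(0, 0), (0, -1), (0, -2), (-1, -2), (-1, -1), (-2, -1), (-2, -2), (-2, -3), (-2, -4)]
H-H contact: residue 3 @(-1,-2) - residue 6 @(-2, -2)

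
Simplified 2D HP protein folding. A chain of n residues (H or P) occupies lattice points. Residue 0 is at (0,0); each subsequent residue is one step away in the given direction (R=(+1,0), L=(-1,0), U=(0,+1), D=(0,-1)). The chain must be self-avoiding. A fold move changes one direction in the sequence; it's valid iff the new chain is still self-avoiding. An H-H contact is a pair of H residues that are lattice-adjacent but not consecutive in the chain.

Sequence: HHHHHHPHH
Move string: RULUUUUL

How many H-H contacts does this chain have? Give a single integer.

Positions: [(0, 0), (1, 0), (1, 1), (0, 1), (0, 2), (0, 3), (0, 4), (0, 5), (-1, 5)]
H-H contact: residue 0 @(0,0) - residue 3 @(0, 1)

Answer: 1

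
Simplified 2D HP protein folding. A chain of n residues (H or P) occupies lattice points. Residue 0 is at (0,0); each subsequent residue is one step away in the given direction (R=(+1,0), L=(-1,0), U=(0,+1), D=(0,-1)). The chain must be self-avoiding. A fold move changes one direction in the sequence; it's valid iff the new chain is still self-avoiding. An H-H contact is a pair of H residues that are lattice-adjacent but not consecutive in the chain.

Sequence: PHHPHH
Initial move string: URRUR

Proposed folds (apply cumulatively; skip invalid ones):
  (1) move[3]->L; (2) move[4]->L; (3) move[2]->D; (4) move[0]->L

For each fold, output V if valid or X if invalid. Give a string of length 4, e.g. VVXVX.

Initial: URRUR -> [(0, 0), (0, 1), (1, 1), (2, 1), (2, 2), (3, 2)]
Fold 1: move[3]->L => URRLR INVALID (collision), skipped
Fold 2: move[4]->L => URRUL VALID
Fold 3: move[2]->D => URDUL INVALID (collision), skipped
Fold 4: move[0]->L => LRRUL INVALID (collision), skipped

Answer: XVXX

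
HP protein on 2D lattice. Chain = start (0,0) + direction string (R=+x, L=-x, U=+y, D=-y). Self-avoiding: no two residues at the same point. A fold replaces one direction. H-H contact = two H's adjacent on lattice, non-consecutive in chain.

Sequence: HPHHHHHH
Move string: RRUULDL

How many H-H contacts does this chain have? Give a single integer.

Answer: 2

Derivation:
Positions: [(0, 0), (1, 0), (2, 0), (2, 1), (2, 2), (1, 2), (1, 1), (0, 1)]
H-H contact: residue 0 @(0,0) - residue 7 @(0, 1)
H-H contact: residue 3 @(2,1) - residue 6 @(1, 1)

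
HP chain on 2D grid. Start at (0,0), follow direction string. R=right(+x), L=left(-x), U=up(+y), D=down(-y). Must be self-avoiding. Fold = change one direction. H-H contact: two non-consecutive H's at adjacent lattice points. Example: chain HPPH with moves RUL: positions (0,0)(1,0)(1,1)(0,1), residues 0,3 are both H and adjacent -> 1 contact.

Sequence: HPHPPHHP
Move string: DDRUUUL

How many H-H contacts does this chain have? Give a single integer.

Positions: [(0, 0), (0, -1), (0, -2), (1, -2), (1, -1), (1, 0), (1, 1), (0, 1)]
H-H contact: residue 0 @(0,0) - residue 5 @(1, 0)

Answer: 1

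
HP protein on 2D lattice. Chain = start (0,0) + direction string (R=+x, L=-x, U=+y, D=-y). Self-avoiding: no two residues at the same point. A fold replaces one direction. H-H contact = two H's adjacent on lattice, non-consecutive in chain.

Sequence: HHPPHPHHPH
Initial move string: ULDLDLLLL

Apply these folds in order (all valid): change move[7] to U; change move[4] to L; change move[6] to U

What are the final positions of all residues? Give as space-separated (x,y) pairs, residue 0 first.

Initial moves: ULDLDLLLL
Fold: move[7]->U => ULDLDLLUL (positions: [(0, 0), (0, 1), (-1, 1), (-1, 0), (-2, 0), (-2, -1), (-3, -1), (-4, -1), (-4, 0), (-5, 0)])
Fold: move[4]->L => ULDLLLLUL (positions: [(0, 0), (0, 1), (-1, 1), (-1, 0), (-2, 0), (-3, 0), (-4, 0), (-5, 0), (-5, 1), (-6, 1)])
Fold: move[6]->U => ULDLLLUUL (positions: [(0, 0), (0, 1), (-1, 1), (-1, 0), (-2, 0), (-3, 0), (-4, 0), (-4, 1), (-4, 2), (-5, 2)])

Answer: (0,0) (0,1) (-1,1) (-1,0) (-2,0) (-3,0) (-4,0) (-4,1) (-4,2) (-5,2)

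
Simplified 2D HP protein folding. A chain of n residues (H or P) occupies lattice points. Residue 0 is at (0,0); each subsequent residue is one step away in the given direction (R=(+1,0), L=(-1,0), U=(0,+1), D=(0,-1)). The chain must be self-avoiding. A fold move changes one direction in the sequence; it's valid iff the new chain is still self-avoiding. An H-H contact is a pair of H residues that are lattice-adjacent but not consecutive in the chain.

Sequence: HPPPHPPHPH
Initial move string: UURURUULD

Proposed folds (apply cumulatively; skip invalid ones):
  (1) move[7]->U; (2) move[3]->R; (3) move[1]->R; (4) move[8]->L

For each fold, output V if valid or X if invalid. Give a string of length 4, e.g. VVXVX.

Answer: XVVV

Derivation:
Initial: UURURUULD -> [(0, 0), (0, 1), (0, 2), (1, 2), (1, 3), (2, 3), (2, 4), (2, 5), (1, 5), (1, 4)]
Fold 1: move[7]->U => UURURUUUD INVALID (collision), skipped
Fold 2: move[3]->R => UURRRUULD VALID
Fold 3: move[1]->R => URRRRUULD VALID
Fold 4: move[8]->L => URRRRUULL VALID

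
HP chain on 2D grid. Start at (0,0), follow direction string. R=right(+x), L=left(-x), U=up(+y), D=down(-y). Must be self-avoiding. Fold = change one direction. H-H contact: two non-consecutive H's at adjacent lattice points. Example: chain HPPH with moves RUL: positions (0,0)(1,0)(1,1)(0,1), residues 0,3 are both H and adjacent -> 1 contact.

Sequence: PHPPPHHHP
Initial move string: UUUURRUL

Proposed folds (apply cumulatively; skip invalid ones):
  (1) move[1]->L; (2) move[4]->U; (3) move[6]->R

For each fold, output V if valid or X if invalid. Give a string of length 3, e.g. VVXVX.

Initial: UUUURRUL -> [(0, 0), (0, 1), (0, 2), (0, 3), (0, 4), (1, 4), (2, 4), (2, 5), (1, 5)]
Fold 1: move[1]->L => ULUURRUL VALID
Fold 2: move[4]->U => ULUUURUL VALID
Fold 3: move[6]->R => ULUUURRL INVALID (collision), skipped

Answer: VVX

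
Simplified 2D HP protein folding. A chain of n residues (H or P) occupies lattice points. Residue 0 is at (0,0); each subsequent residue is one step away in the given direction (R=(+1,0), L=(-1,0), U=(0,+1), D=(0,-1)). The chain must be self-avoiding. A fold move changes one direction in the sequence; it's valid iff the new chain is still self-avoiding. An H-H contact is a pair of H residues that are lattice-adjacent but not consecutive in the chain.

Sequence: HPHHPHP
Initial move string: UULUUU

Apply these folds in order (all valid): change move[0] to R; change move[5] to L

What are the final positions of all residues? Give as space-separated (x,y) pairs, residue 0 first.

Initial moves: UULUUU
Fold: move[0]->R => RULUUU (positions: [(0, 0), (1, 0), (1, 1), (0, 1), (0, 2), (0, 3), (0, 4)])
Fold: move[5]->L => RULUUL (positions: [(0, 0), (1, 0), (1, 1), (0, 1), (0, 2), (0, 3), (-1, 3)])

Answer: (0,0) (1,0) (1,1) (0,1) (0,2) (0,3) (-1,3)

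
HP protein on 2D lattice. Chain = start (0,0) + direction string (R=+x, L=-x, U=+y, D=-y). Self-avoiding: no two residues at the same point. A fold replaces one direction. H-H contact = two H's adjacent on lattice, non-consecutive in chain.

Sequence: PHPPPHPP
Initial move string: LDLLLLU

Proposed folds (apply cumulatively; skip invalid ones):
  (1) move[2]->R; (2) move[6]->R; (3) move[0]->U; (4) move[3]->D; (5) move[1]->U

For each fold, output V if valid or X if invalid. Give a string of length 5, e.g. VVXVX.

Initial: LDLLLLU -> [(0, 0), (-1, 0), (-1, -1), (-2, -1), (-3, -1), (-4, -1), (-5, -1), (-5, 0)]
Fold 1: move[2]->R => LDRLLLU INVALID (collision), skipped
Fold 2: move[6]->R => LDLLLLR INVALID (collision), skipped
Fold 3: move[0]->U => UDLLLLU INVALID (collision), skipped
Fold 4: move[3]->D => LDLDLLU VALID
Fold 5: move[1]->U => LULDLLU VALID

Answer: XXXVV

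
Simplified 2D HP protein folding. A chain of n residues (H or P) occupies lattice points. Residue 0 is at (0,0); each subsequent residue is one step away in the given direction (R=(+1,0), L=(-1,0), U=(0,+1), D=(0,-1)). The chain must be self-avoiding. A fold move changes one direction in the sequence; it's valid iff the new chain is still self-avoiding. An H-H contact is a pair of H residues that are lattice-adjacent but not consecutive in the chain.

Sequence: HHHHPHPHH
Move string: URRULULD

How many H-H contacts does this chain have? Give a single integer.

Answer: 3

Derivation:
Positions: [(0, 0), (0, 1), (1, 1), (2, 1), (2, 2), (1, 2), (1, 3), (0, 3), (0, 2)]
H-H contact: residue 1 @(0,1) - residue 8 @(0, 2)
H-H contact: residue 2 @(1,1) - residue 5 @(1, 2)
H-H contact: residue 5 @(1,2) - residue 8 @(0, 2)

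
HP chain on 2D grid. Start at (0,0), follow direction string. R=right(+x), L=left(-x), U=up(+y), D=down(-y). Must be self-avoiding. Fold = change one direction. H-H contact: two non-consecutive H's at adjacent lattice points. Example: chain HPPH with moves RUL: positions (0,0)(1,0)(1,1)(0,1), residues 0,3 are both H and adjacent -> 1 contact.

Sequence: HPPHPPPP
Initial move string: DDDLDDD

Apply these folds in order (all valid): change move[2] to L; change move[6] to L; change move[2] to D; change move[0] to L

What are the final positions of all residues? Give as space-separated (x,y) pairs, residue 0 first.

Initial moves: DDDLDDD
Fold: move[2]->L => DDLLDDD (positions: [(0, 0), (0, -1), (0, -2), (-1, -2), (-2, -2), (-2, -3), (-2, -4), (-2, -5)])
Fold: move[6]->L => DDLLDDL (positions: [(0, 0), (0, -1), (0, -2), (-1, -2), (-2, -2), (-2, -3), (-2, -4), (-3, -4)])
Fold: move[2]->D => DDDLDDL (positions: [(0, 0), (0, -1), (0, -2), (0, -3), (-1, -3), (-1, -4), (-1, -5), (-2, -5)])
Fold: move[0]->L => LDDLDDL (positions: [(0, 0), (-1, 0), (-1, -1), (-1, -2), (-2, -2), (-2, -3), (-2, -4), (-3, -4)])

Answer: (0,0) (-1,0) (-1,-1) (-1,-2) (-2,-2) (-2,-3) (-2,-4) (-3,-4)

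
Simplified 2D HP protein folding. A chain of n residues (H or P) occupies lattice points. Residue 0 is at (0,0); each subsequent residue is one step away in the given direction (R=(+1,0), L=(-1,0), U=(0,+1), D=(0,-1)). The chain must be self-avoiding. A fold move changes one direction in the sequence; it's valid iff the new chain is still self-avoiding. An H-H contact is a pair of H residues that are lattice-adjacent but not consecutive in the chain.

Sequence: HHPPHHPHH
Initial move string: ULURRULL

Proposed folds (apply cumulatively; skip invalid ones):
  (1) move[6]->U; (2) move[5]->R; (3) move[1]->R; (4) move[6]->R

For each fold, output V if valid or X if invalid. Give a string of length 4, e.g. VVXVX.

Answer: VVVX

Derivation:
Initial: ULURRULL -> [(0, 0), (0, 1), (-1, 1), (-1, 2), (0, 2), (1, 2), (1, 3), (0, 3), (-1, 3)]
Fold 1: move[6]->U => ULURRUUL VALID
Fold 2: move[5]->R => ULURRRUL VALID
Fold 3: move[1]->R => URURRRUL VALID
Fold 4: move[6]->R => URURRRRL INVALID (collision), skipped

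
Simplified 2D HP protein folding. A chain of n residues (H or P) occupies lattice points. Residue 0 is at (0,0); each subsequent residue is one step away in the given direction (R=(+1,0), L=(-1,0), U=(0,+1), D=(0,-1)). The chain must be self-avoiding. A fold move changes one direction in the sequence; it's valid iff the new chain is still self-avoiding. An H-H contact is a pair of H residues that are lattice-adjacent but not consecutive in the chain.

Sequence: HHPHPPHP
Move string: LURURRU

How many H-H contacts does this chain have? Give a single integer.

Positions: [(0, 0), (-1, 0), (-1, 1), (0, 1), (0, 2), (1, 2), (2, 2), (2, 3)]
H-H contact: residue 0 @(0,0) - residue 3 @(0, 1)

Answer: 1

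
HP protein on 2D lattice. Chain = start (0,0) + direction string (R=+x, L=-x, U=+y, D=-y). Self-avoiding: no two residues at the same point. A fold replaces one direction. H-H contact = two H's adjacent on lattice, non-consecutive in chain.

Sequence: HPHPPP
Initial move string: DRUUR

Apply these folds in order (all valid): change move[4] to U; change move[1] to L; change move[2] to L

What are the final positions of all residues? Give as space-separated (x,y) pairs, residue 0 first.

Answer: (0,0) (0,-1) (-1,-1) (-2,-1) (-2,0) (-2,1)

Derivation:
Initial moves: DRUUR
Fold: move[4]->U => DRUUU (positions: [(0, 0), (0, -1), (1, -1), (1, 0), (1, 1), (1, 2)])
Fold: move[1]->L => DLUUU (positions: [(0, 0), (0, -1), (-1, -1), (-1, 0), (-1, 1), (-1, 2)])
Fold: move[2]->L => DLLUU (positions: [(0, 0), (0, -1), (-1, -1), (-2, -1), (-2, 0), (-2, 1)])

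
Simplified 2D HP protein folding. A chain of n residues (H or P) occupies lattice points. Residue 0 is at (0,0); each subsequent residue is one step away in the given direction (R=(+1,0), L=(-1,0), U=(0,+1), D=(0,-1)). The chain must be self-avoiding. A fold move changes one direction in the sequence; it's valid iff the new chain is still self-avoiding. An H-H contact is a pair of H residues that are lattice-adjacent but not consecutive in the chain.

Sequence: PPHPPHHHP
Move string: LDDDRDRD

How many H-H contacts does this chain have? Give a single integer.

Answer: 0

Derivation:
Positions: [(0, 0), (-1, 0), (-1, -1), (-1, -2), (-1, -3), (0, -3), (0, -4), (1, -4), (1, -5)]
No H-H contacts found.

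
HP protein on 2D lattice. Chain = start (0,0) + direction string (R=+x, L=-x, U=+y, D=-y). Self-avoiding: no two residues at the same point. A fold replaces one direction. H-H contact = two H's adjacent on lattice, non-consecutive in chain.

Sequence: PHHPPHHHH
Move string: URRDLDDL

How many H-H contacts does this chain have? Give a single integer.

Positions: [(0, 0), (0, 1), (1, 1), (2, 1), (2, 0), (1, 0), (1, -1), (1, -2), (0, -2)]
H-H contact: residue 2 @(1,1) - residue 5 @(1, 0)

Answer: 1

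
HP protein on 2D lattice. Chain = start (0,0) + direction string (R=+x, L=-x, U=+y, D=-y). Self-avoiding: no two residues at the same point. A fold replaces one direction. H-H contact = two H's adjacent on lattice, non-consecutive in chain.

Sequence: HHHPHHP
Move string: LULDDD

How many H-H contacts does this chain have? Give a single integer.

Answer: 1

Derivation:
Positions: [(0, 0), (-1, 0), (-1, 1), (-2, 1), (-2, 0), (-2, -1), (-2, -2)]
H-H contact: residue 1 @(-1,0) - residue 4 @(-2, 0)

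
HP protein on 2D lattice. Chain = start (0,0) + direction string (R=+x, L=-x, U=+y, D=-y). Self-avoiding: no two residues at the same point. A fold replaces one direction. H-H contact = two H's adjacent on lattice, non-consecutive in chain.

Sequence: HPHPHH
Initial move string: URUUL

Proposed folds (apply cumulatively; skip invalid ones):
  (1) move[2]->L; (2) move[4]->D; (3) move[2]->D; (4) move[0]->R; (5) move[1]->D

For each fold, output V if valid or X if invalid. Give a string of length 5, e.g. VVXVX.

Initial: URUUL -> [(0, 0), (0, 1), (1, 1), (1, 2), (1, 3), (0, 3)]
Fold 1: move[2]->L => URLUL INVALID (collision), skipped
Fold 2: move[4]->D => URUUD INVALID (collision), skipped
Fold 3: move[2]->D => URDUL INVALID (collision), skipped
Fold 4: move[0]->R => RRUUL VALID
Fold 5: move[1]->D => RDUUL INVALID (collision), skipped

Answer: XXXVX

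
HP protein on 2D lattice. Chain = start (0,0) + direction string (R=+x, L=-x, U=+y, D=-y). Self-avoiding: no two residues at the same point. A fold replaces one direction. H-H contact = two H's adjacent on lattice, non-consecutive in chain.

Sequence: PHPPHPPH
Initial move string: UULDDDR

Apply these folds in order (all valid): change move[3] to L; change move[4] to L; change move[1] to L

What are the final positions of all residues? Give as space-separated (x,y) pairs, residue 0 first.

Answer: (0,0) (0,1) (-1,1) (-2,1) (-3,1) (-4,1) (-4,0) (-3,0)

Derivation:
Initial moves: UULDDDR
Fold: move[3]->L => UULLDDR (positions: [(0, 0), (0, 1), (0, 2), (-1, 2), (-2, 2), (-2, 1), (-2, 0), (-1, 0)])
Fold: move[4]->L => UULLLDR (positions: [(0, 0), (0, 1), (0, 2), (-1, 2), (-2, 2), (-3, 2), (-3, 1), (-2, 1)])
Fold: move[1]->L => ULLLLDR (positions: [(0, 0), (0, 1), (-1, 1), (-2, 1), (-3, 1), (-4, 1), (-4, 0), (-3, 0)])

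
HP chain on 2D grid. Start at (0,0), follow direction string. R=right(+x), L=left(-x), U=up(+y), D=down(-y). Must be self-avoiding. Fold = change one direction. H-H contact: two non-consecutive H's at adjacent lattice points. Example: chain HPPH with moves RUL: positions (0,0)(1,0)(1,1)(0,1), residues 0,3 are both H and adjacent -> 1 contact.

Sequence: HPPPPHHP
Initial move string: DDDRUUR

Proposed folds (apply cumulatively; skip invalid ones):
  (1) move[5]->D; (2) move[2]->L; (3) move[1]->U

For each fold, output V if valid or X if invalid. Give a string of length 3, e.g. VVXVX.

Initial: DDDRUUR -> [(0, 0), (0, -1), (0, -2), (0, -3), (1, -3), (1, -2), (1, -1), (2, -1)]
Fold 1: move[5]->D => DDDRUDR INVALID (collision), skipped
Fold 2: move[2]->L => DDLRUUR INVALID (collision), skipped
Fold 3: move[1]->U => DUDRUUR INVALID (collision), skipped

Answer: XXX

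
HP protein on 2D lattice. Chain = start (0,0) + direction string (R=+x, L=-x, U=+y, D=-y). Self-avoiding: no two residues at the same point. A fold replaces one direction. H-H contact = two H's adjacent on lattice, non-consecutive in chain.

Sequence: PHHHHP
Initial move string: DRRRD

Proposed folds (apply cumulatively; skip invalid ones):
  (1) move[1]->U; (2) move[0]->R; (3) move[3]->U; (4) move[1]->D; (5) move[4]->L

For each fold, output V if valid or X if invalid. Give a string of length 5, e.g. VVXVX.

Initial: DRRRD -> [(0, 0), (0, -1), (1, -1), (2, -1), (3, -1), (3, -2)]
Fold 1: move[1]->U => DURRD INVALID (collision), skipped
Fold 2: move[0]->R => RRRRD VALID
Fold 3: move[3]->U => RRRUD INVALID (collision), skipped
Fold 4: move[1]->D => RDRRD VALID
Fold 5: move[4]->L => RDRRL INVALID (collision), skipped

Answer: XVXVX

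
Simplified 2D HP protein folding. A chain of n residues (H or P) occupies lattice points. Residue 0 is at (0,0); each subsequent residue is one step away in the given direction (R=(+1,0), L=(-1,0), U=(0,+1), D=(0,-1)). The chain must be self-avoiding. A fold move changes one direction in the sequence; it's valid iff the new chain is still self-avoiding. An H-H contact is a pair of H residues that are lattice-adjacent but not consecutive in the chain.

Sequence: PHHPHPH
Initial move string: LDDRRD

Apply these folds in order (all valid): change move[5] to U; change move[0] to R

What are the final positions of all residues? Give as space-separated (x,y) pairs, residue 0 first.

Initial moves: LDDRRD
Fold: move[5]->U => LDDRRU (positions: [(0, 0), (-1, 0), (-1, -1), (-1, -2), (0, -2), (1, -2), (1, -1)])
Fold: move[0]->R => RDDRRU (positions: [(0, 0), (1, 0), (1, -1), (1, -2), (2, -2), (3, -2), (3, -1)])

Answer: (0,0) (1,0) (1,-1) (1,-2) (2,-2) (3,-2) (3,-1)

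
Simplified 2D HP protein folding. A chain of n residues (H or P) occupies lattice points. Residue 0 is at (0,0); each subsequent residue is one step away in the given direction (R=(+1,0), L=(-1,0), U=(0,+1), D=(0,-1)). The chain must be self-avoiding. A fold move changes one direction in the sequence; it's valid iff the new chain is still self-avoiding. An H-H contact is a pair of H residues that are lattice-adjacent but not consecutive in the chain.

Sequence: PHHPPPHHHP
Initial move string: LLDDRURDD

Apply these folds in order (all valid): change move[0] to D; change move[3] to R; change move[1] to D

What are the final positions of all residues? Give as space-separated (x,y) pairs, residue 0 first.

Answer: (0,0) (0,-1) (0,-2) (0,-3) (1,-3) (2,-3) (2,-2) (3,-2) (3,-3) (3,-4)

Derivation:
Initial moves: LLDDRURDD
Fold: move[0]->D => DLDDRURDD (positions: [(0, 0), (0, -1), (-1, -1), (-1, -2), (-1, -3), (0, -3), (0, -2), (1, -2), (1, -3), (1, -4)])
Fold: move[3]->R => DLDRRURDD (positions: [(0, 0), (0, -1), (-1, -1), (-1, -2), (0, -2), (1, -2), (1, -1), (2, -1), (2, -2), (2, -3)])
Fold: move[1]->D => DDDRRURDD (positions: [(0, 0), (0, -1), (0, -2), (0, -3), (1, -3), (2, -3), (2, -2), (3, -2), (3, -3), (3, -4)])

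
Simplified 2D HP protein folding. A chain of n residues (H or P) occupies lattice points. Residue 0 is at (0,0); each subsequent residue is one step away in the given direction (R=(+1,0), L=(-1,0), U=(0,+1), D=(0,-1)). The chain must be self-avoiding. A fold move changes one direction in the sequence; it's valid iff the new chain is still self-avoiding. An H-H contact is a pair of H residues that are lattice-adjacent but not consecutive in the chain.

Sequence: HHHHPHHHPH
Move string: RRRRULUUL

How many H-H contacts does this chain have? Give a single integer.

Answer: 1

Derivation:
Positions: [(0, 0), (1, 0), (2, 0), (3, 0), (4, 0), (4, 1), (3, 1), (3, 2), (3, 3), (2, 3)]
H-H contact: residue 3 @(3,0) - residue 6 @(3, 1)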